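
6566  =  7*938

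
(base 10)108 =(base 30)3I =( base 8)154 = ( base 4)1230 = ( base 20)58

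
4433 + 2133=6566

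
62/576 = 31/288=0.11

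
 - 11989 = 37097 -49086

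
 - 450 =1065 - 1515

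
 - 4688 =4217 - 8905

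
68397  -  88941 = - 20544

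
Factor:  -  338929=  -  17^1*19937^1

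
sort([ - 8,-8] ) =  [ - 8, - 8] 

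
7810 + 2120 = 9930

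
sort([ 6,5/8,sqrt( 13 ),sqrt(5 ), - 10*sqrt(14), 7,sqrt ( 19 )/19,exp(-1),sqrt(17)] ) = [-10*sqrt(14),sqrt ( 19)/19,exp( - 1 ) , 5/8,sqrt( 5 ), sqrt(13),sqrt( 17 ),6,7]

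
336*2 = 672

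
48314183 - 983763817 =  - 935449634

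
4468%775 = 593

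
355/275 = 71/55 = 1.29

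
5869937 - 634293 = 5235644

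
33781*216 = 7296696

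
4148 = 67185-63037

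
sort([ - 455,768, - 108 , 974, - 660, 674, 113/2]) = [  -  660, - 455, - 108,113/2,  674, 768,974 ]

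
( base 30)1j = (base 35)1e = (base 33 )1G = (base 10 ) 49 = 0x31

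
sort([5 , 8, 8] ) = [ 5,8,  8 ] 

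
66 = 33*2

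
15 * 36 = 540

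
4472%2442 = 2030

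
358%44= 6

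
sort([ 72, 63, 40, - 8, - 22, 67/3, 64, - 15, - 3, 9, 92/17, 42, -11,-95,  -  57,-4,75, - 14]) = [-95,-57, - 22 ,-15,  -  14, - 11, - 8,-4, - 3, 92/17,9, 67/3, 40,42, 63,64, 72,  75]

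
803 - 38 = 765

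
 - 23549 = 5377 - 28926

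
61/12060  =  61/12060 =0.01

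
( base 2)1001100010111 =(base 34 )47P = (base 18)F19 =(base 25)7KC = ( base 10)4887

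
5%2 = 1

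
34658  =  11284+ 23374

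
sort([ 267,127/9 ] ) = [ 127/9,267 ] 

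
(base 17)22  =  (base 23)1D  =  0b100100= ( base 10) 36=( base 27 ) 19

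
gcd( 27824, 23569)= 37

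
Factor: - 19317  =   - 3^1*47^1*137^1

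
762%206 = 144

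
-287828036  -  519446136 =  - 807274172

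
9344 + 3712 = 13056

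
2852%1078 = 696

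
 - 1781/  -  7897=1781/7897 =0.23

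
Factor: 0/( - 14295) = 0^1=0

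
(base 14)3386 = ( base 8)21352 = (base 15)29AD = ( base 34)7ou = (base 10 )8938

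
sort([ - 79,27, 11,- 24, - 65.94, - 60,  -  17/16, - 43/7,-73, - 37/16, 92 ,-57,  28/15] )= [  -  79, - 73, - 65.94, - 60, - 57, - 24, - 43/7, - 37/16,-17/16, 28/15, 11, 27,  92]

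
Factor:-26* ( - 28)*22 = 2^4 * 7^1*11^1*13^1=16016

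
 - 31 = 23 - 54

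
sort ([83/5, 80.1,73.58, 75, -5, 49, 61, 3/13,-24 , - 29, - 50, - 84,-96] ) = [ - 96, - 84 ,-50, - 29, - 24, - 5,3/13,83/5, 49, 61 , 73.58, 75, 80.1] 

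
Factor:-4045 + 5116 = 3^2*7^1*17^1 = 1071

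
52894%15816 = 5446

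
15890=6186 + 9704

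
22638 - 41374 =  - 18736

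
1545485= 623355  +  922130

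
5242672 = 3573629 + 1669043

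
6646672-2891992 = 3754680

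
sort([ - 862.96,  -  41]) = [ - 862.96, - 41 ]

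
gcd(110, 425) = 5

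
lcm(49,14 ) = 98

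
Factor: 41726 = 2^1*31^1*673^1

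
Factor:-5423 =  - 11^1*17^1*29^1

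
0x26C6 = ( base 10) 9926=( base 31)AA6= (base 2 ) 10011011000110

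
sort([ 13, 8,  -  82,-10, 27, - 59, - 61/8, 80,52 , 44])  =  [ - 82,-59, - 10 , - 61/8, 8,13,27,44,52,80]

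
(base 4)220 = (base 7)55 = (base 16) 28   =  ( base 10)40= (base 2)101000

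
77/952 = 11/136=0.08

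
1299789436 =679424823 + 620364613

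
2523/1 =2523 =2523.00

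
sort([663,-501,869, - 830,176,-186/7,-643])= [ - 830,  -  643  ,  -  501,  -  186/7,176, 663, 869 ]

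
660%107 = 18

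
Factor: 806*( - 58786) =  - 47381516 = - 2^2 * 7^1 * 13^2 * 17^1*19^1*31^1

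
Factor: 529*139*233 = 23^2*139^1*233^1 = 17132723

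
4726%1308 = 802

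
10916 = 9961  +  955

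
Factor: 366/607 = 2^1*3^1*61^1*607^( - 1 )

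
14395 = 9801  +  4594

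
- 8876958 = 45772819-54649777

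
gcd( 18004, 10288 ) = 2572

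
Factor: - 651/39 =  -7^1 * 13^(  -  1)*31^1 = - 217/13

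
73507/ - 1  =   - 73507 + 0/1 = -73507.00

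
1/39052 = 1/39052 = 0.00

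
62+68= 130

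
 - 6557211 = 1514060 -8071271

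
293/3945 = 293/3945 = 0.07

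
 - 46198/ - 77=599+ 75/77  =  599.97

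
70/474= 35/237 = 0.15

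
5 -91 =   -  86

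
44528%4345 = 1078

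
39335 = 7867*5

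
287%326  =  287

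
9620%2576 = 1892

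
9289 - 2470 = 6819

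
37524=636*59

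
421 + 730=1151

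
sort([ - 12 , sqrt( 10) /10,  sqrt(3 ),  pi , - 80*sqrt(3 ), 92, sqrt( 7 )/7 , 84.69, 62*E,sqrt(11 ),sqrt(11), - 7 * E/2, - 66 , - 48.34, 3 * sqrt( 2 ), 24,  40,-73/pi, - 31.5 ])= [ - 80 * sqrt( 3), - 66,-48.34, - 31.5, - 73/pi, - 12, - 7*E/2, sqrt(10)/10,  sqrt(7) /7 , sqrt(3),pi,sqrt( 11),sqrt ( 11),3 * sqrt(2 ),24,  40,84.69,92, 62 * E ] 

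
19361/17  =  1138 + 15/17 = 1138.88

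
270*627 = 169290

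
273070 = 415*658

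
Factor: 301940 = 2^2*5^1* 31^1*487^1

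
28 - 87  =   - 59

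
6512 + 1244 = 7756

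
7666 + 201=7867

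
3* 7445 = 22335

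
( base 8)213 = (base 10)139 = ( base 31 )4f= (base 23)61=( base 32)4b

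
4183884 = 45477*92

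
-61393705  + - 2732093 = -64125798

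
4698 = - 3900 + 8598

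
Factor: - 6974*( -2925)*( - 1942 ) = - 39614760900 = - 2^2*3^2*5^2*11^1*13^1*317^1*971^1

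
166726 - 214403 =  - 47677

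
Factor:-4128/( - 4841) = 2^5*3^1*43^1*47^ ( - 1 )*103^(-1) 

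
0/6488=0 = 0.00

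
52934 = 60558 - 7624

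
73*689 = 50297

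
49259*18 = 886662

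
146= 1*146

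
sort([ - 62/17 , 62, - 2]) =[ - 62/17, - 2,  62] 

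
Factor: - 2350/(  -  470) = 5 = 5^1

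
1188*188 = 223344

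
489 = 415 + 74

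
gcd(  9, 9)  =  9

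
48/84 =4/7= 0.57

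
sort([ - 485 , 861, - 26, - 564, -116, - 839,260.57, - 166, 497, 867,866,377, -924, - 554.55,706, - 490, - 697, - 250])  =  [ - 924, - 839, - 697, - 564,-554.55, - 490, - 485, - 250 , - 166 , - 116,-26,260.57,377,497, 706,861,866,867]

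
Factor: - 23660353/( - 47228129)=13^( - 1) * 19^( - 1) * 23^1*37^1 * 367^( - 1 )*521^( - 1)*27803^1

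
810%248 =66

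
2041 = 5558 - 3517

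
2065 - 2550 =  - 485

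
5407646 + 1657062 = 7064708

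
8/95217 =8/95217=   0.00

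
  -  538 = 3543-4081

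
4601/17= 270 + 11/17 = 270.65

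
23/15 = 1  +  8/15 = 1.53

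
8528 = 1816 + 6712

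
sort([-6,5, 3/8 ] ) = [ - 6,3/8,  5]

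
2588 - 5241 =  - 2653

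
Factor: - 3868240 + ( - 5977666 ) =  - 2^1*7^1*29^1 *24251^1 = - 9845906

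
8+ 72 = 80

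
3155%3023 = 132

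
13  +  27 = 40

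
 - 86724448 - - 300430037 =213705589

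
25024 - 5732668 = -5707644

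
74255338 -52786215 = 21469123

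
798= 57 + 741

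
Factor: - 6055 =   -  5^1*7^1*173^1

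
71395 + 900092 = 971487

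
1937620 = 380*5099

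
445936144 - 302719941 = 143216203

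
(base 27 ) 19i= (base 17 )374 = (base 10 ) 990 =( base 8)1736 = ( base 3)1100200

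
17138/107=17138/107 = 160.17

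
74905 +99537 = 174442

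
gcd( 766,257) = 1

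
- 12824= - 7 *1832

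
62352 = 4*15588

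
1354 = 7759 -6405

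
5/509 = 5/509 = 0.01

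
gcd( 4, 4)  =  4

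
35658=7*5094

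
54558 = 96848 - 42290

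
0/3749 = 0 = 0.00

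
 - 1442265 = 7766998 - 9209263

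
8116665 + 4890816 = 13007481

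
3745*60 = 224700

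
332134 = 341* 974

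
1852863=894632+958231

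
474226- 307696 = 166530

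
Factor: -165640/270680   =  -41/67 = -41^1*67^ ( - 1) 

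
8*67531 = 540248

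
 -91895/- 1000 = 91 + 179/200 = 91.89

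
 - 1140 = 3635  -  4775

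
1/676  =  1/676=   0.00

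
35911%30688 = 5223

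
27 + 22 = 49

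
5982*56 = 334992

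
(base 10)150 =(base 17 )8e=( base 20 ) 7a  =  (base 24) 66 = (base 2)10010110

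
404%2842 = 404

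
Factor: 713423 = 491^1*1453^1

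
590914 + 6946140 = 7537054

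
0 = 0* ( - 1371)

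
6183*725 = 4482675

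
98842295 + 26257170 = 125099465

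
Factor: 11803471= 53^1*222707^1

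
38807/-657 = - 38807/657 = -  59.07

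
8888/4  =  2222   =  2222.00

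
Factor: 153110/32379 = 2^1*3^( -1)*5^1 * 43^( - 1 )*61^1  =  610/129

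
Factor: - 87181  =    -  87181^1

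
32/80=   2/5 = 0.40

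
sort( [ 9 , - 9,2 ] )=[ - 9 , 2,9]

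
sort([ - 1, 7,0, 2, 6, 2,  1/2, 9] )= [-1, 0, 1/2, 2, 2,  6,7,9] 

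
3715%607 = 73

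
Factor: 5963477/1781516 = 2^ (  -  2 ) * 11^ ( - 1)* 13^1*19^( - 1)*2131^( - 1 )*458729^1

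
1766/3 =588  +  2/3=588.67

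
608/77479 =608/77479 = 0.01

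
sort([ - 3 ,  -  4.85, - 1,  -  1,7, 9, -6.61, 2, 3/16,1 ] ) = [ - 6.61,  -  4.85, - 3,-1, - 1,3/16,  1,2, 7, 9] 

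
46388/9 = 46388/9 = 5154.22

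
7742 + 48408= 56150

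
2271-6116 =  - 3845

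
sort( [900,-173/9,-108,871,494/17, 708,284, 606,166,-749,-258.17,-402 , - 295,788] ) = [ - 749,-402,-295,-258.17,- 108,-173/9,494/17,166,284,  606,708,788, 871,900] 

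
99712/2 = 49856 = 49856.00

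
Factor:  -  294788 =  - 2^2* 13^1 * 5669^1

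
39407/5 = 7881+ 2/5 = 7881.40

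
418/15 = 418/15=27.87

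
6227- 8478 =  - 2251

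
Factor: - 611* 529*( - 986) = 318693934 = 2^1* 13^1 * 17^1*23^2* 29^1*47^1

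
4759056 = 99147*48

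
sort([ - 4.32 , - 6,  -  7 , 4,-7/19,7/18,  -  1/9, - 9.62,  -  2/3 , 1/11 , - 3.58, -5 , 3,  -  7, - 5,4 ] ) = [  -  9.62, - 7 ,-7, - 6,-5, - 5,  -  4.32,  -  3.58, - 2/3, - 7/19, - 1/9,1/11 , 7/18, 3, 4, 4 ] 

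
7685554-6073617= 1611937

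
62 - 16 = 46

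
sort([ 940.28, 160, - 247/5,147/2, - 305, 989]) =[- 305, - 247/5,147/2 , 160,940.28,989 ] 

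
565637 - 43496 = 522141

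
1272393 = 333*3821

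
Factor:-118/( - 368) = 2^( - 3 )*  23^ ( - 1 )* 59^1 = 59/184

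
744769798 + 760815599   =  1505585397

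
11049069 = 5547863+5501206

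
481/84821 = 481/84821=0.01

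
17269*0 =0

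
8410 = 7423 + 987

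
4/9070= 2/4535 = 0.00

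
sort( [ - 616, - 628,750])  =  [ - 628, - 616, 750]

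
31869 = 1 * 31869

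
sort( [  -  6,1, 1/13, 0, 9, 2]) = [-6, 0,1/13,1, 2, 9] 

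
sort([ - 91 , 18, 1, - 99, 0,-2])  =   [ - 99, - 91, - 2, 0,1, 18] 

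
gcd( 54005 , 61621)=7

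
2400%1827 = 573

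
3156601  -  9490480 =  -6333879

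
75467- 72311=3156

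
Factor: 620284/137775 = 2^2*3^(- 1)*5^( - 2)*7^1*11^(-1)* 167^(- 1)*22153^1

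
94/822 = 47/411 = 0.11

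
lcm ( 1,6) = 6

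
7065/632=7065/632 =11.18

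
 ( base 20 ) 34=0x40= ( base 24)2g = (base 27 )2a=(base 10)64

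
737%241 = 14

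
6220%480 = 460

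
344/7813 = 344/7813 = 0.04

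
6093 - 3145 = 2948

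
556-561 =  - 5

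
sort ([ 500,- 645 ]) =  [ - 645, 500]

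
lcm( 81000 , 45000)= 405000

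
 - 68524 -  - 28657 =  - 39867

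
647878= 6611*98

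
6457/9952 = 6457/9952 = 0.65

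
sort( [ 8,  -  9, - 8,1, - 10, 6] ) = [ - 10, - 9, - 8, 1,6,8 ] 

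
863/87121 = 863/87121= 0.01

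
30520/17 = 1795 + 5/17=1795.29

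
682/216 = 341/108 =3.16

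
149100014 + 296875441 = 445975455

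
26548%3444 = 2440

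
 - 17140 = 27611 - 44751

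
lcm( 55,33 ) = 165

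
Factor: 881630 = 2^1*5^1 * 131^1*673^1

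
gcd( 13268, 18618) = 214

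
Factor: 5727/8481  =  11^( - 1)*23^1* 83^1*257^( - 1 )= 1909/2827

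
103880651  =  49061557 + 54819094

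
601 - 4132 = -3531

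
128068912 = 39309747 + 88759165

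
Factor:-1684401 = - 3^1*127^1*4421^1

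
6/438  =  1/73 = 0.01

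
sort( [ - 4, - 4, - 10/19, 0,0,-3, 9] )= [ -4,-4, - 3, - 10/19, 0, 0,  9] 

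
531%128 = 19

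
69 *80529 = 5556501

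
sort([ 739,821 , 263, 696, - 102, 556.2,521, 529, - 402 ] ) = [ - 402,-102,263, 521, 529,  556.2 , 696 , 739,821 ]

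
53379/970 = 55 + 29/970 = 55.03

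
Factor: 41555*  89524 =2^2*5^1*8311^1*22381^1  =  3720169820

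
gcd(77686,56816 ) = 2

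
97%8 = 1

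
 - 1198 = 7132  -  8330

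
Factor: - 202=  -  2^1*101^1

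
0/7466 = 0 = 0.00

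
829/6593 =829/6593 =0.13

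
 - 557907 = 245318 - 803225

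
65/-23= - 3  +  4/23 = - 2.83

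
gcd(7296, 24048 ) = 48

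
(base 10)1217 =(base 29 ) 1cs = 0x4c1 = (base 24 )22h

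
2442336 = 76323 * 32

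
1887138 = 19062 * 99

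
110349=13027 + 97322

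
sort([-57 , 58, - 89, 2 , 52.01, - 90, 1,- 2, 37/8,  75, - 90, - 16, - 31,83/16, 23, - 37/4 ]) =[ - 90, - 90, - 89, - 57, - 31, - 16,-37/4, - 2, 1, 2, 37/8, 83/16, 23, 52.01, 58, 75] 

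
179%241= 179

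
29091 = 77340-48249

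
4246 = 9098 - 4852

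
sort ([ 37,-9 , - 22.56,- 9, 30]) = [ - 22.56, - 9, - 9, 30,37 ]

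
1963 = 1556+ 407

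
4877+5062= 9939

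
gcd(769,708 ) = 1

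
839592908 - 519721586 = 319871322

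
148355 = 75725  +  72630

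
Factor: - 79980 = - 2^2*3^1*5^1*31^1 * 43^1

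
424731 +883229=1307960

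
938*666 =624708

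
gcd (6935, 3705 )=95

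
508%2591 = 508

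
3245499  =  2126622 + 1118877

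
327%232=95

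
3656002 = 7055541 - 3399539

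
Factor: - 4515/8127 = -3^( - 2)* 5^1 = -5/9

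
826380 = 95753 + 730627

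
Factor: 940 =2^2*5^1 * 47^1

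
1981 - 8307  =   - 6326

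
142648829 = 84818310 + 57830519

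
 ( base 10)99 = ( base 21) 4F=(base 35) 2t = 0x63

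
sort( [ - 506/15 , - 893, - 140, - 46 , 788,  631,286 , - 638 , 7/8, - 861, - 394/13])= [ - 893, - 861, - 638, - 140, - 46 , - 506/15,-394/13,7/8,286 , 631 , 788]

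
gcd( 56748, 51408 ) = 12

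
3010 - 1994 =1016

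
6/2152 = 3/1076 = 0.00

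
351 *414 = 145314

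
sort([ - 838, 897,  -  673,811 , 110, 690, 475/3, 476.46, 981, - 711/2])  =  [ - 838, - 673, - 711/2,110,475/3,476.46, 690, 811,897, 981 ] 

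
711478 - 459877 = 251601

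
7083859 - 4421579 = 2662280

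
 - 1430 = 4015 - 5445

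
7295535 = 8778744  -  1483209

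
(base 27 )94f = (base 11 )5027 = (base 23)cee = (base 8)15034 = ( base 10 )6684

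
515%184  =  147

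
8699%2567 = 998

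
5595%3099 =2496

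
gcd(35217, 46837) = 7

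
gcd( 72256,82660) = 4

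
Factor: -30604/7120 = -7651/1780 = - 2^(  -  2)*5^( - 1 )*7^1*89^( - 1)*1093^1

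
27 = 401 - 374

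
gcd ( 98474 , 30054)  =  2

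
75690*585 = 44278650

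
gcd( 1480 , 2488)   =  8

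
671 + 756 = 1427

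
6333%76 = 25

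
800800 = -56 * (- 14300 )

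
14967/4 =3741 +3/4  =  3741.75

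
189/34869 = 63/11623 =0.01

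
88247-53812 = 34435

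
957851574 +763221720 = 1721073294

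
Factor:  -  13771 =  -47^1*293^1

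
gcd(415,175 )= 5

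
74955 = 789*95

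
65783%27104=11575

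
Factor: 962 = 2^1*13^1*  37^1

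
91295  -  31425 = 59870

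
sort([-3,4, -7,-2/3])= [-7, - 3,-2/3 , 4] 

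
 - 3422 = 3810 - 7232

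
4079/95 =4079/95 = 42.94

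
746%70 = 46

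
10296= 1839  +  8457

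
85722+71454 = 157176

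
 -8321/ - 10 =832 + 1/10 = 832.10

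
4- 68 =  - 64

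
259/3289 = 259/3289 = 0.08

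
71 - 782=-711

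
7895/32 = 7895/32 = 246.72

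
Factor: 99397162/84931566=49698581/42465783=3^(  -  1 )*1009^(-1 ) * 1201^1*14029^( - 1 )*41381^1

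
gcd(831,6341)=1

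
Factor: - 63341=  - 97^1*653^1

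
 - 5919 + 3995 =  - 1924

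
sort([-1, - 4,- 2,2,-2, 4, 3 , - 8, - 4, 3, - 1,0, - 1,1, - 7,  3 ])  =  [-8, - 7, - 4,-4 ,  -  2, - 2, - 1 , - 1, - 1,0,1, 2, 3, 3,3,4 ] 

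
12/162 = 2/27 = 0.07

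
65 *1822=118430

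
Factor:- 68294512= - 2^4*11^1 * 13^1*19^1 * 1571^1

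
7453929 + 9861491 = 17315420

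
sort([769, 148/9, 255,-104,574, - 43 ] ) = [- 104, - 43,148/9, 255, 574,769]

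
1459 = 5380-3921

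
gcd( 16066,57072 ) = 58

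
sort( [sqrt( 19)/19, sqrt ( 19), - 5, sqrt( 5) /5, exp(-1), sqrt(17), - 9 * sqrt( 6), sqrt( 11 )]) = [ - 9 * sqrt( 6 ),-5, sqrt( 19 )/19,  exp( - 1), sqrt (5 ) /5, sqrt( 11 ), sqrt(17), sqrt(  19 ) ] 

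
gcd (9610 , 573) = 1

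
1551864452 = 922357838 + 629506614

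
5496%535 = 146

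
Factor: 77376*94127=7283170752 = 2^6 * 3^1 * 11^1 * 13^1*31^1  *  43^1*199^1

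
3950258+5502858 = 9453116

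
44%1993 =44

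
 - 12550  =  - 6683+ - 5867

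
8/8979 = 8/8979 = 0.00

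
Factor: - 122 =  - 2^1*61^1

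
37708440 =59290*636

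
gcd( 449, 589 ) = 1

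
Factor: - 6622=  - 2^1*7^1 *11^1*43^1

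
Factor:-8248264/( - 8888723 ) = 2^3 * 17^1*31^( - 1) *60649^1 * 286733^( - 1 ) 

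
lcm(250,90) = 2250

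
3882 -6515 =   -  2633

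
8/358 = 4/179 = 0.02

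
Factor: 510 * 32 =2^6*  3^1*5^1 * 17^1= 16320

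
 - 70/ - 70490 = 1/1007=   0.00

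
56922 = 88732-31810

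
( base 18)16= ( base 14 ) 1A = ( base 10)24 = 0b11000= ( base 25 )O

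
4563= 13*351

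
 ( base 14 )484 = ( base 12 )630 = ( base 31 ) t1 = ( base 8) 1604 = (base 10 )900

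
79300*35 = 2775500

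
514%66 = 52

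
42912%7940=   3212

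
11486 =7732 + 3754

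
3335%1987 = 1348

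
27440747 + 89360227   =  116800974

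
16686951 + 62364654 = 79051605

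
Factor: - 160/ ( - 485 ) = 2^5* 97^( - 1 ) = 32/97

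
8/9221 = 8/9221  =  0.00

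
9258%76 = 62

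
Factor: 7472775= 3^1 * 5^2*17^1* 5861^1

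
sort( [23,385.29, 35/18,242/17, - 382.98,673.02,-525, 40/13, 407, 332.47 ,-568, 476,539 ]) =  [ -568,-525, - 382.98, 35/18 , 40/13,  242/17, 23, 332.47, 385.29, 407 , 476, 539,673.02]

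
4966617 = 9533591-4566974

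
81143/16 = 5071 + 7/16 = 5071.44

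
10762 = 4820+5942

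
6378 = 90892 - 84514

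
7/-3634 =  - 7/3634 = - 0.00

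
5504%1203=692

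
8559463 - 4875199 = 3684264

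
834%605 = 229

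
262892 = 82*3206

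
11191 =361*31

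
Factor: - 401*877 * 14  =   - 2^1*7^1*401^1*877^1 = - 4923478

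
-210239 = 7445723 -7655962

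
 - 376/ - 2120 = 47/265 = 0.18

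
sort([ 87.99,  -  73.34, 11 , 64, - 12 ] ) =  [ - 73.34,-12, 11, 64, 87.99 ] 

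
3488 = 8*436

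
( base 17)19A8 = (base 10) 7692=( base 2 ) 1111000001100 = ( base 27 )aeo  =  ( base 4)1320030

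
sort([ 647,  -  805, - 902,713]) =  [ - 902,  -  805,647, 713] 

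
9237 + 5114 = 14351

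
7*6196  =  43372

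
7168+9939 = 17107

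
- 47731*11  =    -  525041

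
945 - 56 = 889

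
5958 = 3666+2292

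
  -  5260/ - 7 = 751 + 3/7 = 751.43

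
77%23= 8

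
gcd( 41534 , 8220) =2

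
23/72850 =23/72850 = 0.00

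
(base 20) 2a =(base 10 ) 50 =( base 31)1j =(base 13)3B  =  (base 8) 62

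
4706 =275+4431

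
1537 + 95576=97113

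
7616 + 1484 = 9100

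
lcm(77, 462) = 462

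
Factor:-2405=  - 5^1*13^1*37^1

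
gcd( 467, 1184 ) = 1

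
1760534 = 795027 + 965507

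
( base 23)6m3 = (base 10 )3683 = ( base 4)321203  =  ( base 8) 7143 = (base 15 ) 1158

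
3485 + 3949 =7434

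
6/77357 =6/77357 = 0.00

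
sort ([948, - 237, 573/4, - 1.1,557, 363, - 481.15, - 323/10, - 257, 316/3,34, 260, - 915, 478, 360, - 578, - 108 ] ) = [ - 915, - 578,-481.15, - 257, - 237, - 108, -323/10,  -  1.1,34, 316/3,  573/4, 260 , 360,363, 478,557, 948 ] 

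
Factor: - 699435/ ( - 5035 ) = 3^4*11^1*19^( - 1)*53^(-1)*157^1 = 139887/1007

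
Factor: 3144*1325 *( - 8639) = - 35988346200 = - 2^3*3^1*5^2 * 53^2*131^1*163^1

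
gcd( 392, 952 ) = 56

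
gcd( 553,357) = 7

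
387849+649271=1037120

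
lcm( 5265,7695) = 100035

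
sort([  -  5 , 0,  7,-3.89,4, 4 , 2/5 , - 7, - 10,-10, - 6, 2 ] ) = [-10,-10,-7,  -  6,-5,-3.89 , 0 , 2/5,  2, 4,4,7]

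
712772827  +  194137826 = 906910653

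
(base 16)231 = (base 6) 2333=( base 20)181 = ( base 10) 561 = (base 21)15f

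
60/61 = 60/61 =0.98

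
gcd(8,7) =1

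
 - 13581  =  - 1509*9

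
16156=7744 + 8412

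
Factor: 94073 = 7^1*89^1*151^1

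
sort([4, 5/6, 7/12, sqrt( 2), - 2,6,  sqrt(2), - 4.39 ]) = [ - 4.39,-2, 7/12, 5/6, sqrt( 2),sqrt(2 ),4, 6 ]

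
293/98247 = 293/98247 = 0.00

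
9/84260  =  9/84260  =  0.00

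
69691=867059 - 797368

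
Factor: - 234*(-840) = 196560 = 2^4*3^3*5^1*7^1*13^1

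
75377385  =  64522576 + 10854809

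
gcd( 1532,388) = 4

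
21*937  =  19677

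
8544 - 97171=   -88627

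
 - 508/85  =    -  508/85 = - 5.98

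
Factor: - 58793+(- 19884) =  - 29^1*2713^1 = -78677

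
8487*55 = 466785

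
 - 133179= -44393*3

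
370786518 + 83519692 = 454306210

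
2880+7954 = 10834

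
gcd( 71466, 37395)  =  831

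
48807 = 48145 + 662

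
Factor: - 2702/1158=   -  7/3 = -3^( - 1)*7^1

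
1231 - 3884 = - 2653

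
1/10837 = 1/10837 = 0.00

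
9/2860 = 9/2860 =0.00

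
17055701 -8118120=8937581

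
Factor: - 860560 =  - 2^4*5^1*31^1*347^1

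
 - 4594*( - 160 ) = 735040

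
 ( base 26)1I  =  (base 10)44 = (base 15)2e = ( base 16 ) 2C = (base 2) 101100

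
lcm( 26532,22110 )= 132660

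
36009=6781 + 29228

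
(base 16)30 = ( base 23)22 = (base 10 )48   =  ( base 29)1J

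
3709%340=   309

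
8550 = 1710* 5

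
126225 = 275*459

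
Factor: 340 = 2^2*5^1*17^1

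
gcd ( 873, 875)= 1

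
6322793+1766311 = 8089104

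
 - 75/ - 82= 75/82  =  0.91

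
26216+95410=121626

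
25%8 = 1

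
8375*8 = 67000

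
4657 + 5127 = 9784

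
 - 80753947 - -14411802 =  - 66342145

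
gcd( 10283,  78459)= 1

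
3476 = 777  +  2699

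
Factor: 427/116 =2^( - 2 )*7^1*29^ ( - 1)*61^1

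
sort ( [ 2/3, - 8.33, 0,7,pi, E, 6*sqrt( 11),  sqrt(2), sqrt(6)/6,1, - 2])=[-8.33, - 2, 0,  sqrt( 6)/6,2/3, 1, sqrt (2),E, pi, 7,6*sqrt( 11 ) ]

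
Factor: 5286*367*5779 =2^1*3^1*367^1*881^1*5779^1 = 11211040398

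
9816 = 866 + 8950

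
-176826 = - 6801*26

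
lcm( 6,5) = 30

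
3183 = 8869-5686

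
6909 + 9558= 16467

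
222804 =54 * 4126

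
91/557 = 91/557 = 0.16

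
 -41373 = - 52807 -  - 11434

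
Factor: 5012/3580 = 5^( - 1 )*7^1 = 7/5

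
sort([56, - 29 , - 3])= [ - 29, - 3 , 56]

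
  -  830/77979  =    -  830/77979=- 0.01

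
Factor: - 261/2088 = -1/8 =- 2^(  -  3 ) 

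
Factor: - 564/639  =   - 2^2*3^( - 1) * 47^1*71^( - 1 ) =-188/213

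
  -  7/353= - 7/353 = - 0.02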